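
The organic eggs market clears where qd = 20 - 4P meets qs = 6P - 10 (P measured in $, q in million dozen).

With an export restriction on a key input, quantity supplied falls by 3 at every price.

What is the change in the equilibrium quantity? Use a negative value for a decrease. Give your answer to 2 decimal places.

-1.20

Solve the original market: 20 - 4P = 6P - 10, hence P = 3 and q = 8.
With the change applied: demand qd = 20 - 4P, supply qs = 6P - 13.
Setting them equal: 20 - 4P = 6P - 13 → 33 = 10P, so P = 3.3 and q = 6.8.
Δq = 6.8 − 8 = -1.20.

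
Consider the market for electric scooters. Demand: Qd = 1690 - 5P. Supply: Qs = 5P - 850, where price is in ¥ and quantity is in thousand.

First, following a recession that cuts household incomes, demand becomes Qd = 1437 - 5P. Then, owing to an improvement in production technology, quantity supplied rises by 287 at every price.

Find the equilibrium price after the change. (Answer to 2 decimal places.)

Solve the original market: 1690 - 5P = 5P - 850, hence P = 254 and Q = 420.
The shock moves the curves to Qd = 1437 - 5P and Qs = 5P - 563.
Equate the new curves: 1437 - 5P = 5P - 563, giving 2000 = 10P, P = 200, Q = 437.

200.00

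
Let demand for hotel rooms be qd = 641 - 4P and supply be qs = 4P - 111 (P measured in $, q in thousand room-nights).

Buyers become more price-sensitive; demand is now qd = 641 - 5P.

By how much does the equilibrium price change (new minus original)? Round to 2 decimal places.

-10.44

Before the shock: 641 - 4P = 4P - 111 ⇒ 752 = 8P ⇒ P = 94, q = 265.
After the shift, demand is qd = 641 - 5P and supply is qs = 4P - 111.
New equilibrium: 641 - 5P = 4P - 111 ⇒ 752 = 9P ⇒ P = 752/9 ≈ 83.5556, q = 2009/9 ≈ 223.2222.
ΔP = 83.5556 − 94 = -10.44.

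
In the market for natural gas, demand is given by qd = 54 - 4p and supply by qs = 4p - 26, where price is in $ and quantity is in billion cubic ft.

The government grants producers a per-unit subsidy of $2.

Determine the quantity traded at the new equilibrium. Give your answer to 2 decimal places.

Solve the original market: 54 - 4p = 4p - 26, hence p = 10 and q = 14.
Since sellers receive the price plus the subsidy, the effective supply curve becomes qs = 4p - 18.
Setting them equal: 54 - 4p = 4p - 18 → 72 = 8p, so p = 9 and q = 18.

18.00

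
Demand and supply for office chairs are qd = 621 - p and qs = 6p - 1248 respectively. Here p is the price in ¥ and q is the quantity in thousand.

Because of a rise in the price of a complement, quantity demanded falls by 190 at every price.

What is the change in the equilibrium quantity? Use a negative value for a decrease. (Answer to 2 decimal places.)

Solve the original market: 621 - p = 6p - 1248, hence p = 267 and q = 354.
The shock moves the curves to qd = 431 - p and qs = 6p - 1248.
Setting them equal: 431 - p = 6p - 1248 → 1679 = 7p, so p = 1679/7 ≈ 239.8571 and q = 1338/7 ≈ 191.1429.
Δq = 191.1429 − 354 = -162.86.

-162.86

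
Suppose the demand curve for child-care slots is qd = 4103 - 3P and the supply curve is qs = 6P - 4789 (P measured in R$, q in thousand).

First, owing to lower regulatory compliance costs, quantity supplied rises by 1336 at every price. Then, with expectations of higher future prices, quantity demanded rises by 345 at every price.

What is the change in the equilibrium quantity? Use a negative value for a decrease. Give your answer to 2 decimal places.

+675.33

Original equilibrium: 4103 - 3P = 6P - 4789 gives 8892 = 9P, so P = 988 and q = 1139.
With the change applied: demand qd = 4448 - 3P, supply qs = 6P - 3453.
Setting them equal: 4448 - 3P = 6P - 3453 → 7901 = 9P, so P = 7901/9 ≈ 877.8889 and q = 5443/3 ≈ 1814.3333.
Δq = 1814.3333 − 1139 = +675.33.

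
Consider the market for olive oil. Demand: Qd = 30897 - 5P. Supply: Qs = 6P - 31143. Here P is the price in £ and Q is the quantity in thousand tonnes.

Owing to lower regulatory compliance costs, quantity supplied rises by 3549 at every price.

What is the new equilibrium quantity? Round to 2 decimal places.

4310.18

Original equilibrium: 30897 - 5P = 6P - 31143 gives 62040 = 11P, so P = 5640 and Q = 2697.
The new curves are Qd = 30897 - 5P (demand) and Qs = 6P - 27594 (supply).
Clearing the new market: 30897 - 5P = 6P - 27594, so P = 58491/11 ≈ 5317.3636 and Q = 47412/11 ≈ 4310.1818.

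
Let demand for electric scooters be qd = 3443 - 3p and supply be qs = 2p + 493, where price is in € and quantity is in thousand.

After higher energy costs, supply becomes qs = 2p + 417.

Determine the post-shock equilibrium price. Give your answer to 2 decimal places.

605.20

Original equilibrium: 3443 - 3p = 2p + 493 gives 2950 = 5p, so p = 590 and q = 1673.
With the change applied: demand qd = 3443 - 3p, supply qs = 2p + 417.
Clearing the new market: 3443 - 3p = 2p + 417, so p = 605.2 and q = 1627.4.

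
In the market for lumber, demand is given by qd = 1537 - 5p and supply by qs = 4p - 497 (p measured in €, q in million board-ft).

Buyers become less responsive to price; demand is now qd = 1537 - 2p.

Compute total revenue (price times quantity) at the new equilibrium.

291201

Original equilibrium: 1537 - 5p = 4p - 497 gives 2034 = 9p, so p = 226 and q = 407.
The shock moves the curves to qd = 1537 - 2p and qs = 4p - 497.
Setting them equal: 1537 - 2p = 4p - 497 → 2034 = 6p, so p = 339 and q = 859.
New expenditure = 339 × 859 = 291201.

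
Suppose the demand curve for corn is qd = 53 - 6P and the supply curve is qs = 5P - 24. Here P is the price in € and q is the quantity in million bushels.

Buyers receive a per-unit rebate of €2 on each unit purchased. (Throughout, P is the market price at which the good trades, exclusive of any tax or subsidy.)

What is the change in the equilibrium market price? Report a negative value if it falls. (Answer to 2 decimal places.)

Initially, 53 - 6P = 5P - 24, so 77 = 11P and P = 7, q = 11.
Since buyers' out-of-pocket price is the market price minus the rebate, the effective demand curve becomes qd = 65 - 6P.
Setting them equal: 65 - 6P = 5P - 24 → 89 = 11P, so P = 89/11 ≈ 8.0909 and q = 181/11 ≈ 16.4545.
ΔP = 8.0909 − 7 = +1.09.

+1.09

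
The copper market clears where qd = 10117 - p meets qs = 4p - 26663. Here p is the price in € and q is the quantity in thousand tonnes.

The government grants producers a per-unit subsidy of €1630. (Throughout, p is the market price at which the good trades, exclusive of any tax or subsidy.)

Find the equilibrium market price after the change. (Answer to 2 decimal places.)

Original equilibrium: 10117 - p = 4p - 26663 gives 36780 = 5p, so p = 7356 and q = 2761.
Since sellers receive the price plus the subsidy, the effective supply curve becomes qs = 4p - 20143.
Setting them equal: 10117 - p = 4p - 20143 → 30260 = 5p, so p = 6052 and q = 4065.

6052.00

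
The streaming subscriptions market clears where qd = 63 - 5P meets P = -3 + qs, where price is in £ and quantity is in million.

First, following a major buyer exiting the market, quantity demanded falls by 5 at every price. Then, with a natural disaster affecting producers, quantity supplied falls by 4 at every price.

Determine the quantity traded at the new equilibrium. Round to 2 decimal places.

8.83

Original equilibrium: 63 - 5P = P + 3 gives 60 = 6P, so P = 10 and q = 13.
The shock moves the curves to qd = 58 - 5P and qs = P - 1.
Setting them equal: 58 - 5P = P - 1 → 59 = 6P, so P = 59/6 ≈ 9.8333 and q = 53/6 ≈ 8.8333.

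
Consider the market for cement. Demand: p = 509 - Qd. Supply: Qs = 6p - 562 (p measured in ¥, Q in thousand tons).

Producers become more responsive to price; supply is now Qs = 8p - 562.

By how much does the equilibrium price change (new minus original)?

-34

Initially, 509 - p = 6p - 562, so 1071 = 7p and p = 153, Q = 356.
With the change applied: demand Qd = 509 - p, supply Qs = 8p - 562.
Equate the new curves: 509 - p = 8p - 562, giving 1071 = 9p, p = 119, Q = 390.
Δp = 119 − 153 = -34.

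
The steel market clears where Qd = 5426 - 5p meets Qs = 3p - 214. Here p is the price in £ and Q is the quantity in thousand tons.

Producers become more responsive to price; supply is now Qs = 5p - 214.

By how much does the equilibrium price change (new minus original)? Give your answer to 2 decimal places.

Solve the original market: 5426 - 5p = 3p - 214, hence p = 705 and Q = 1901.
After the shift, demand is Qd = 5426 - 5p and supply is Qs = 5p - 214.
Clearing the new market: 5426 - 5p = 5p - 214, so p = 564 and Q = 2606.
Δp = 564 − 705 = -141.00.

-141.00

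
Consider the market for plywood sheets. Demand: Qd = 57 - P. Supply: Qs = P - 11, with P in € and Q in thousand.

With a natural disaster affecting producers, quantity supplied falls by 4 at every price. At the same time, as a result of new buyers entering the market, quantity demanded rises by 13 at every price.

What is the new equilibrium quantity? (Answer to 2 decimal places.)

27.50

Before the shock: 57 - P = P - 11 ⇒ 68 = 2P ⇒ P = 34, Q = 23.
The new curves are Qd = 70 - P (demand) and Qs = P - 15 (supply).
Clearing the new market: 70 - P = P - 15, so P = 42.5 and Q = 27.5.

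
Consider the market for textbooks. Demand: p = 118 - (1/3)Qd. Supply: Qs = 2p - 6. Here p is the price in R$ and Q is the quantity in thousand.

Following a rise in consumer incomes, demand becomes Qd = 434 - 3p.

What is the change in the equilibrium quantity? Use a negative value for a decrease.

Original equilibrium: 354 - 3p = 2p - 6 gives 360 = 5p, so p = 72 and Q = 138.
With the change applied: demand Qd = 434 - 3p, supply Qs = 2p - 6.
Setting them equal: 434 - 3p = 2p - 6 → 440 = 5p, so p = 88 and Q = 170.
ΔQ = 170 − 138 = +32.

+32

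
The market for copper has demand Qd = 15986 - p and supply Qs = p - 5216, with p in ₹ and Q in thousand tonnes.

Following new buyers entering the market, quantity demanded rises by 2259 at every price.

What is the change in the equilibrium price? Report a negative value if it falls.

+1129.5

Solve the original market: 15986 - p = p - 5216, hence p = 10601 and Q = 5385.
After the shift, demand is Qd = 18245 - p and supply is Qs = p - 5216.
Setting them equal: 18245 - p = p - 5216 → 23461 = 2p, so p = 11730.5 and Q = 6514.5.
Δp = 11730.5 − 10601 = +1129.5.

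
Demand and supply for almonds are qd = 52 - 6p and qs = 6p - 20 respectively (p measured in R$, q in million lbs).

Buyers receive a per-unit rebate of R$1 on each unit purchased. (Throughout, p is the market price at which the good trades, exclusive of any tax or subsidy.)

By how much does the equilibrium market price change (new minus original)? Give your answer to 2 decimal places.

+0.50

Original equilibrium: 52 - 6p = 6p - 20 gives 72 = 12p, so p = 6 and q = 16.
Since buyers' out-of-pocket price is the market price minus the rebate, the effective demand curve becomes qd = 58 - 6p.
Equate the new curves: 58 - 6p = 6p - 20, giving 78 = 12p, p = 6.5, q = 19.
Δp = 6.5 − 6 = +0.50.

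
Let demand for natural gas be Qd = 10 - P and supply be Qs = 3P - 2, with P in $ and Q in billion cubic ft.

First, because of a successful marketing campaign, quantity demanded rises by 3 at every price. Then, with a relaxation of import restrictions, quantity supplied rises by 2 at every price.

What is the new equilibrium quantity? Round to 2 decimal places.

9.75

Solve the original market: 10 - P = 3P - 2, hence P = 3 and Q = 7.
The new curves are Qd = 13 - P (demand) and Qs = 3P (supply).
Setting them equal: 13 - P = 3P → 13 = 4P, so P = 3.25 and Q = 9.75.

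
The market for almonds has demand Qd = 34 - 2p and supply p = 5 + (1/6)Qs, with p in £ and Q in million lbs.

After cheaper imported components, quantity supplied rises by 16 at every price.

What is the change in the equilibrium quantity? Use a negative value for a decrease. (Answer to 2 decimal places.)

Solve the original market: 34 - 2p = 6p - 30, hence p = 8 and Q = 18.
With the change applied: demand Qd = 34 - 2p, supply Qs = 6p - 14.
Equate the new curves: 34 - 2p = 6p - 14, giving 48 = 8p, p = 6, Q = 22.
ΔQ = 22 − 18 = +4.00.

+4.00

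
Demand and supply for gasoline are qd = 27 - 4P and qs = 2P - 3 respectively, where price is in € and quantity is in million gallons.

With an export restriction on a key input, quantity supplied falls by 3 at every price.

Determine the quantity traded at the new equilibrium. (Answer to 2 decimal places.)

5.00

Original equilibrium: 27 - 4P = 2P - 3 gives 30 = 6P, so P = 5 and q = 7.
After the shift, demand is qd = 27 - 4P and supply is qs = 2P - 6.
Setting them equal: 27 - 4P = 2P - 6 → 33 = 6P, so P = 5.5 and q = 5.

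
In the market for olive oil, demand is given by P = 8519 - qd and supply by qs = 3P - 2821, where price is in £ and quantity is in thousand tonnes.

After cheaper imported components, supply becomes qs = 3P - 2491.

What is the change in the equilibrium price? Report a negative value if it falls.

-82.5

Initially, 8519 - P = 3P - 2821, so 11340 = 4P and P = 2835, q = 5684.
With the change applied: demand qd = 8519 - P, supply qs = 3P - 2491.
Equate the new curves: 8519 - P = 3P - 2491, giving 11010 = 4P, P = 2752.5, q = 5766.5.
ΔP = 2752.5 − 2835 = -82.5.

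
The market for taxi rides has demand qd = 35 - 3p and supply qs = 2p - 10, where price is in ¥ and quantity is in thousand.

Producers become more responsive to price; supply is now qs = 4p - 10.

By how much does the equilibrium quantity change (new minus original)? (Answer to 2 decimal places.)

+7.71

Initially, 35 - 3p = 2p - 10, so 45 = 5p and p = 9, q = 8.
The new curves are qd = 35 - 3p (demand) and qs = 4p - 10 (supply).
Equate the new curves: 35 - 3p = 4p - 10, giving 45 = 7p, p = 45/7 ≈ 6.4286, q = 110/7 ≈ 15.7143.
Δq = 15.7143 − 8 = +7.71.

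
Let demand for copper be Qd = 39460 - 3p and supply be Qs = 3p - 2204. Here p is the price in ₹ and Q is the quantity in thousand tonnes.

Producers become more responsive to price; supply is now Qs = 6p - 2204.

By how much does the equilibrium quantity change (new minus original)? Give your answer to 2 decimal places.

+6944.00

Initially, 39460 - 3p = 3p - 2204, so 41664 = 6p and p = 6944, Q = 18628.
With the change applied: demand Qd = 39460 - 3p, supply Qs = 6p - 2204.
Clearing the new market: 39460 - 3p = 6p - 2204, so p = 13888/3 ≈ 4629.3333 and Q = 25572.
ΔQ = 25572 − 18628 = +6944.00.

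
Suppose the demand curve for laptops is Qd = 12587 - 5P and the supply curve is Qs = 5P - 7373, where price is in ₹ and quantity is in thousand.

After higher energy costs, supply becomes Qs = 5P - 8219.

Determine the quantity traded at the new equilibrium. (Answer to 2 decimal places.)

Solve the original market: 12587 - 5P = 5P - 7373, hence P = 1996 and Q = 2607.
After the shift, demand is Qd = 12587 - 5P and supply is Qs = 5P - 8219.
Setting them equal: 12587 - 5P = 5P - 8219 → 20806 = 10P, so P = 2080.6 and Q = 2184.

2184.00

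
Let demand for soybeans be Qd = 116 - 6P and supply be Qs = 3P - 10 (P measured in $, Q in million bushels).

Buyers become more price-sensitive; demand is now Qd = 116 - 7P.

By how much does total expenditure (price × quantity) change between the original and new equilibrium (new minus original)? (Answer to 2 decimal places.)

-97.72

Initially, 116 - 6P = 3P - 10, so 126 = 9P and P = 14, Q = 32.
The new curves are Qd = 116 - 7P (demand) and Qs = 3P - 10 (supply).
New equilibrium: 116 - 7P = 3P - 10 ⇒ 126 = 10P ⇒ P = 12.6, Q = 27.8.
Expenditure moves from 14×32 = 448 to 12.6×27.8 = 350.28; change = -97.72.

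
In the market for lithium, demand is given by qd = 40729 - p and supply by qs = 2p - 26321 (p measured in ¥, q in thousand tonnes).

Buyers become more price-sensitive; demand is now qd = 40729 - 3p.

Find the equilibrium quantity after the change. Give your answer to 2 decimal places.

Initially, 40729 - p = 2p - 26321, so 67050 = 3p and p = 22350, q = 18379.
The shock moves the curves to qd = 40729 - 3p and qs = 2p - 26321.
Setting them equal: 40729 - 3p = 2p - 26321 → 67050 = 5p, so p = 13410 and q = 499.

499.00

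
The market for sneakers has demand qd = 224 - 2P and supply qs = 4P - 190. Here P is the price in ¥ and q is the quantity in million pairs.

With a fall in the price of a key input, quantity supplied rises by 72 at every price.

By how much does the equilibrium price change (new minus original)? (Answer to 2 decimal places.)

-12.00

Initially, 224 - 2P = 4P - 190, so 414 = 6P and P = 69, q = 86.
The new curves are qd = 224 - 2P (demand) and qs = 4P - 118 (supply).
Clearing the new market: 224 - 2P = 4P - 118, so P = 57 and q = 110.
ΔP = 57 − 69 = -12.00.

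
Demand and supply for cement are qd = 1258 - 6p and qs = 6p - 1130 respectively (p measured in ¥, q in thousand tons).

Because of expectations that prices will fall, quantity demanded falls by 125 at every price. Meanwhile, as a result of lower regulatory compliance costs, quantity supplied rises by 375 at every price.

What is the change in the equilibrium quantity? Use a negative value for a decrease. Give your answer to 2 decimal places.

+125.00

Solve the original market: 1258 - 6p = 6p - 1130, hence p = 199 and q = 64.
The new curves are qd = 1133 - 6p (demand) and qs = 6p - 755 (supply).
New equilibrium: 1133 - 6p = 6p - 755 ⇒ 1888 = 12p ⇒ p = 472/3 ≈ 157.3333, q = 189.
Δq = 189 − 64 = +125.00.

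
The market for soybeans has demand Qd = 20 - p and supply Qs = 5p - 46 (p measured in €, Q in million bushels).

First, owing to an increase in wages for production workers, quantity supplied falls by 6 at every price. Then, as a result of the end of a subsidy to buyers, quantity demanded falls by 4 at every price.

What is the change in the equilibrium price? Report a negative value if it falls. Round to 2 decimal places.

Initially, 20 - p = 5p - 46, so 66 = 6p and p = 11, Q = 9.
The shock moves the curves to Qd = 16 - p and Qs = 5p - 52.
Clearing the new market: 16 - p = 5p - 52, so p = 34/3 ≈ 11.3333 and Q = 14/3 ≈ 4.6667.
Δp = 11.3333 − 11 = +0.33.

+0.33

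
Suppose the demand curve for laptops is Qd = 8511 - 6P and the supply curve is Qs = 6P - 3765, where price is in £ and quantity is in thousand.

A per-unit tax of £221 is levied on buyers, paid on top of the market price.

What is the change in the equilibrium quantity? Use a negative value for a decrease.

Original equilibrium: 8511 - 6P = 6P - 3765 gives 12276 = 12P, so P = 1023 and Q = 2373.
Since buyers pay the price plus the tax, the effective demand curve becomes Qd = 7185 - 6P.
Setting them equal: 7185 - 6P = 6P - 3765 → 10950 = 12P, so P = 912.5 and Q = 1710.
ΔQ = 1710 − 2373 = -663.

-663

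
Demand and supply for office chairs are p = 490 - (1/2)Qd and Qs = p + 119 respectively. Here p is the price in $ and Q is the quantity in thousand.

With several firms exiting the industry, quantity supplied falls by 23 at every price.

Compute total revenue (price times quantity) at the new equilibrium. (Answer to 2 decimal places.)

115116.44

Original equilibrium: 980 - 2p = p + 119 gives 861 = 3p, so p = 287 and Q = 406.
The new curves are Qd = 980 - 2p (demand) and Qs = p + 96 (supply).
New equilibrium: 980 - 2p = p + 96 ⇒ 884 = 3p ⇒ p = 884/3 ≈ 294.6667, Q = 1172/3 ≈ 390.6667.
New expenditure = 294.6667 × 390.6667 = 115116.44.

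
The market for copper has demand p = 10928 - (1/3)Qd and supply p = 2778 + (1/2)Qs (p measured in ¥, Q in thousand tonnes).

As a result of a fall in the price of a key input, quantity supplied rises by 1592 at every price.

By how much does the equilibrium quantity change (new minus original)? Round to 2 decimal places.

Solve the original market: 32784 - 3p = 2p - 5556, hence p = 7668 and Q = 9780.
With the change applied: demand Qd = 32784 - 3p, supply Qs = 2p - 3964.
Clearing the new market: 32784 - 3p = 2p - 3964, so p = 7349.6 and Q = 10735.2.
ΔQ = 10735.2 − 9780 = +955.20.

+955.20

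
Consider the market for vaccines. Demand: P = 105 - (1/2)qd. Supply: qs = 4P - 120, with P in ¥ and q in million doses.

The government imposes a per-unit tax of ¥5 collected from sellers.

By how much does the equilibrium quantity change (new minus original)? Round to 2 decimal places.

-6.67

Original equilibrium: 210 - 2P = 4P - 120 gives 330 = 6P, so P = 55 and q = 100.
Since sellers keep the price net of the tax, the effective supply curve becomes qs = 4P - 140.
New equilibrium: 210 - 2P = 4P - 140 ⇒ 350 = 6P ⇒ P = 175/3 ≈ 58.3333, q = 280/3 ≈ 93.3333.
Δq = 93.3333 − 100 = -6.67.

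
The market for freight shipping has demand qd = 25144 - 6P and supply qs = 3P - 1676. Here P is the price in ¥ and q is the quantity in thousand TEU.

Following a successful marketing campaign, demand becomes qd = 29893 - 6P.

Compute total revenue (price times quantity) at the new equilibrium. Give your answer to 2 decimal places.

Before the shock: 25144 - 6P = 3P - 1676 ⇒ 26820 = 9P ⇒ P = 2980, q = 7264.
The shock moves the curves to qd = 29893 - 6P and qs = 3P - 1676.
Setting them equal: 29893 - 6P = 3P - 1676 → 31569 = 9P, so P = 10523/3 ≈ 3507.6667 and q = 8847.
New expenditure = 3507.6667 × 8847 = 31032327.00.

31032327.00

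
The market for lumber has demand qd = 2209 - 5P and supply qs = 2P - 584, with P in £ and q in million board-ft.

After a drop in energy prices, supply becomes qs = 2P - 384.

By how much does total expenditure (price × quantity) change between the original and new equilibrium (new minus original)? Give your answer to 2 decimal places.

+46804.08

Before the shock: 2209 - 5P = 2P - 584 ⇒ 2793 = 7P ⇒ P = 399, q = 214.
With the change applied: demand qd = 2209 - 5P, supply qs = 2P - 384.
Equate the new curves: 2209 - 5P = 2P - 384, giving 2593 = 7P, P = 2593/7 ≈ 370.4286, q = 2498/7 ≈ 356.8571.
Expenditure moves from 399×214 = 85386 to 370.4286×356.8571 = 132190.0816; change = +46804.08.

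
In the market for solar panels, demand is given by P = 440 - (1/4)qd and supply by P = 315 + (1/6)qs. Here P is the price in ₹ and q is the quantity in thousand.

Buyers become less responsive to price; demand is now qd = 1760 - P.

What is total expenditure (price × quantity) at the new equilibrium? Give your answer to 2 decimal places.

645826.53

Before the shock: 1760 - 4P = 6P - 1890 ⇒ 3650 = 10P ⇒ P = 365, q = 300.
With the change applied: demand qd = 1760 - P, supply qs = 6P - 1890.
Clearing the new market: 1760 - P = 6P - 1890, so P = 3650/7 ≈ 521.4286 and q = 8670/7 ≈ 1238.5714.
New expenditure = 521.4286 × 1238.5714 = 645826.53.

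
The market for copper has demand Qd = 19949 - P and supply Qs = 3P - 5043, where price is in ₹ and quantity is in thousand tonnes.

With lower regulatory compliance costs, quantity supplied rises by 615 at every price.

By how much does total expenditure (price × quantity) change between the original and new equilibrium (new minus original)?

-1169537.8125

Original equilibrium: 19949 - P = 3P - 5043 gives 24992 = 4P, so P = 6248 and Q = 13701.
After the shift, demand is Qd = 19949 - P and supply is Qs = 3P - 4428.
Setting them equal: 19949 - P = 3P - 4428 → 24377 = 4P, so P = 6094.25 and Q = 13854.75.
Expenditure moves from 6248×13701 = 85603848 to 6094.25×13854.75 = 84434310.1875; change = -1169537.8125.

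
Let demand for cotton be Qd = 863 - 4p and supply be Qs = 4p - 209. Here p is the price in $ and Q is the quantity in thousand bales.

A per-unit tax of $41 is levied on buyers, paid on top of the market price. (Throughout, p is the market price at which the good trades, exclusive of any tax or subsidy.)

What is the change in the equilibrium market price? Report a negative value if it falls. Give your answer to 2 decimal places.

-20.50

Solve the original market: 863 - 4p = 4p - 209, hence p = 134 and Q = 327.
Since buyers pay the price plus the tax, the effective demand curve becomes Qd = 699 - 4p.
Equate the new curves: 699 - 4p = 4p - 209, giving 908 = 8p, p = 113.5, Q = 245.
Δp = 113.5 − 134 = -20.50.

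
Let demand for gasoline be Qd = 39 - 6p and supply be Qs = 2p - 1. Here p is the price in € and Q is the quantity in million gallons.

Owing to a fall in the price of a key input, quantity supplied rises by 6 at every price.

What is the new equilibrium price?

4.25

Solve the original market: 39 - 6p = 2p - 1, hence p = 5 and Q = 9.
With the change applied: demand Qd = 39 - 6p, supply Qs = 2p + 5.
Clearing the new market: 39 - 6p = 2p + 5, so p = 4.25 and Q = 13.5.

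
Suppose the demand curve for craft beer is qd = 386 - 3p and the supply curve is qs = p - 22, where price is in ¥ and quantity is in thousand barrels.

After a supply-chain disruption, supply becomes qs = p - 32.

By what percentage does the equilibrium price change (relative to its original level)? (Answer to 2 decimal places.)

+2.45

Before the shock: 386 - 3p = p - 22 ⇒ 408 = 4p ⇒ p = 102, q = 80.
With the change applied: demand qd = 386 - 3p, supply qs = p - 32.
New equilibrium: 386 - 3p = p - 32 ⇒ 418 = 4p ⇒ p = 104.5, q = 72.5.
%Δp = (104.5 − 102) / 102 × 100 = +2.45%.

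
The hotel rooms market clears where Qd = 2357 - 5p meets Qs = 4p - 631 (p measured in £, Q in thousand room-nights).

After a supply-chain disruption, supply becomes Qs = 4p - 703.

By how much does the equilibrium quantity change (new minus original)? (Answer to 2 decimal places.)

Initially, 2357 - 5p = 4p - 631, so 2988 = 9p and p = 332, Q = 697.
After the shift, demand is Qd = 2357 - 5p and supply is Qs = 4p - 703.
New equilibrium: 2357 - 5p = 4p - 703 ⇒ 3060 = 9p ⇒ p = 340, Q = 657.
ΔQ = 657 − 697 = -40.00.

-40.00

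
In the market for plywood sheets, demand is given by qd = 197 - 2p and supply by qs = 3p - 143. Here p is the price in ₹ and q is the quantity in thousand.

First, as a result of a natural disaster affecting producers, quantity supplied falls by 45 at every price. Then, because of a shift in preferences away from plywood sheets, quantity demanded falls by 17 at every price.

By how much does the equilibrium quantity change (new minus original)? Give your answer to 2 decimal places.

Initially, 197 - 2p = 3p - 143, so 340 = 5p and p = 68, q = 61.
The shock moves the curves to qd = 180 - 2p and qs = 3p - 188.
Equate the new curves: 180 - 2p = 3p - 188, giving 368 = 5p, p = 73.6, q = 32.8.
Δq = 32.8 − 61 = -28.20.

-28.20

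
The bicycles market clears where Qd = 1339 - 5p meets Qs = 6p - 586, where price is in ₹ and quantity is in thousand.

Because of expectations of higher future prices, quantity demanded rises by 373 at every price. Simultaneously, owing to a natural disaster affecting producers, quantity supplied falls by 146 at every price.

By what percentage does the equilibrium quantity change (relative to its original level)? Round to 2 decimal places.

Solve the original market: 1339 - 5p = 6p - 586, hence p = 175 and Q = 464.
After the shift, demand is Qd = 1712 - 5p and supply is Qs = 6p - 732.
New equilibrium: 1712 - 5p = 6p - 732 ⇒ 2444 = 11p ⇒ p = 2444/11 ≈ 222.1818, Q = 6612/11 ≈ 601.0909.
%ΔQ = (601.0909 − 464) / 464 × 100 = +29.55%.

+29.55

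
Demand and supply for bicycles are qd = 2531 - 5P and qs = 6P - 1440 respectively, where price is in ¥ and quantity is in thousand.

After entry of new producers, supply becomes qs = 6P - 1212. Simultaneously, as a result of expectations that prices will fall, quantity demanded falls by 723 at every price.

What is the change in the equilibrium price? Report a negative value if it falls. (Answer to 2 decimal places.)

Before the shock: 2531 - 5P = 6P - 1440 ⇒ 3971 = 11P ⇒ P = 361, q = 726.
The new curves are qd = 1808 - 5P (demand) and qs = 6P - 1212 (supply).
Setting them equal: 1808 - 5P = 6P - 1212 → 3020 = 11P, so P = 3020/11 ≈ 274.5455 and q = 4788/11 ≈ 435.2727.
ΔP = 274.5455 − 361 = -86.45.

-86.45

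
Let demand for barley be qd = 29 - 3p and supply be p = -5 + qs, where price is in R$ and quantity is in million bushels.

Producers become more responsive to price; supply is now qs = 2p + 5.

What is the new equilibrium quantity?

14.6

Solve the original market: 29 - 3p = p + 5, hence p = 6 and q = 11.
The shock moves the curves to qd = 29 - 3p and qs = 2p + 5.
Setting them equal: 29 - 3p = 2p + 5 → 24 = 5p, so p = 4.8 and q = 14.6.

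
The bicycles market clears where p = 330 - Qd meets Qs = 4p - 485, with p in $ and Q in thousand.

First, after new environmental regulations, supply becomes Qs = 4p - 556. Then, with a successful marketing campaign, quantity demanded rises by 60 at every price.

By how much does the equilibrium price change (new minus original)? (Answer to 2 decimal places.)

+26.20

Before the shock: 330 - p = 4p - 485 ⇒ 815 = 5p ⇒ p = 163, Q = 167.
The shock moves the curves to Qd = 390 - p and Qs = 4p - 556.
Clearing the new market: 390 - p = 4p - 556, so p = 189.2 and Q = 200.8.
Δp = 189.2 − 163 = +26.20.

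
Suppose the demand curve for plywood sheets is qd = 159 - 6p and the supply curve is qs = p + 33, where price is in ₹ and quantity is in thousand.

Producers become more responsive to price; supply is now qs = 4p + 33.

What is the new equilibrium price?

Before the shock: 159 - 6p = p + 33 ⇒ 126 = 7p ⇒ p = 18, q = 51.
The new curves are qd = 159 - 6p (demand) and qs = 4p + 33 (supply).
Equate the new curves: 159 - 6p = 4p + 33, giving 126 = 10p, p = 12.6, q = 83.4.

12.6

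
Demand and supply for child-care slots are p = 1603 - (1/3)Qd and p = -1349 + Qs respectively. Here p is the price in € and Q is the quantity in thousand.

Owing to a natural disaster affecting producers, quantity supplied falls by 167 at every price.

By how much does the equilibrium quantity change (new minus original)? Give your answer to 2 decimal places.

-125.25

Before the shock: 4809 - 3p = p + 1349 ⇒ 3460 = 4p ⇒ p = 865, Q = 2214.
The shock moves the curves to Qd = 4809 - 3p and Qs = p + 1182.
Equate the new curves: 4809 - 3p = p + 1182, giving 3627 = 4p, p = 906.75, Q = 2088.75.
ΔQ = 2088.75 − 2214 = -125.25.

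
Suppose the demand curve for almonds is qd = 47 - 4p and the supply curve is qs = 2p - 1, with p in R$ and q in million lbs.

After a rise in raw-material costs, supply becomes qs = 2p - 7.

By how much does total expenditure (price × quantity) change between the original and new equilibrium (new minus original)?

Before the shock: 47 - 4p = 2p - 1 ⇒ 48 = 6p ⇒ p = 8, q = 15.
With the change applied: demand qd = 47 - 4p, supply qs = 2p - 7.
New equilibrium: 47 - 4p = 2p - 7 ⇒ 54 = 6p ⇒ p = 9, q = 11.
Expenditure moves from 8×15 = 120 to 9×11 = 99; change = -21.

-21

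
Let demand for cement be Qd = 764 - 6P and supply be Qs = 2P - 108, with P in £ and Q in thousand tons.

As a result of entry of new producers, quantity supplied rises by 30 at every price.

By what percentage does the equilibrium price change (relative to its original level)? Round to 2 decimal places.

-3.44

Solve the original market: 764 - 6P = 2P - 108, hence P = 109 and Q = 110.
With the change applied: demand Qd = 764 - 6P, supply Qs = 2P - 78.
New equilibrium: 764 - 6P = 2P - 78 ⇒ 842 = 8P ⇒ P = 105.25, Q = 132.5.
%ΔP = (105.25 − 109) / 109 × 100 = -3.44%.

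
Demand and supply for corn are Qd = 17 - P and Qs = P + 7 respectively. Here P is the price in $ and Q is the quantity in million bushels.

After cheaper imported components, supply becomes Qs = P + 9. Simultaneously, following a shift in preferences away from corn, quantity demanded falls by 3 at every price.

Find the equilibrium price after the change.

Before the shock: 17 - P = P + 7 ⇒ 10 = 2P ⇒ P = 5, Q = 12.
With the change applied: demand Qd = 14 - P, supply Qs = P + 9.
Equate the new curves: 14 - P = P + 9, giving 5 = 2P, P = 2.5, Q = 11.5.

2.5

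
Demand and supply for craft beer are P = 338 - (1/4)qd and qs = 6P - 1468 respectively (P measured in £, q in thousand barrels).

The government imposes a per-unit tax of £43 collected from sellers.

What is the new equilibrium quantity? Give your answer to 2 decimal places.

120.80

Original equilibrium: 1352 - 4P = 6P - 1468 gives 2820 = 10P, so P = 282 and q = 224.
Since sellers keep the price net of the tax, the effective supply curve becomes qs = 6P - 1726.
Clearing the new market: 1352 - 4P = 6P - 1726, so P = 307.8 and q = 120.8.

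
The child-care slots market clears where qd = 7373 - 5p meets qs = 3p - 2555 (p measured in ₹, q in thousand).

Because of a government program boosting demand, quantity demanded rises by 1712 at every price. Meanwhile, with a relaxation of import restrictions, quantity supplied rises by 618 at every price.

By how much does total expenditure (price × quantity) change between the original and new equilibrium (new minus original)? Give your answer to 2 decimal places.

Initially, 7373 - 5p = 3p - 2555, so 9928 = 8p and p = 1241, q = 1168.
With the change applied: demand qd = 9085 - 5p, supply qs = 3p - 1937.
Equate the new curves: 9085 - 5p = 3p - 1937, giving 11022 = 8p, p = 1377.75, q = 2196.25.
Expenditure moves from 1241×1168 = 1449488 to 1377.75×2196.25 = 3025883.4375; change = +1576395.44.

+1576395.44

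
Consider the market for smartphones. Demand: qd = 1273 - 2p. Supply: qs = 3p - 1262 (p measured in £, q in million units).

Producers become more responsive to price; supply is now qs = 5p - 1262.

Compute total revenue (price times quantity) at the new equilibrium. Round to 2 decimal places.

Initially, 1273 - 2p = 3p - 1262, so 2535 = 5p and p = 507, q = 259.
The new curves are qd = 1273 - 2p (demand) and qs = 5p - 1262 (supply).
Clearing the new market: 1273 - 2p = 5p - 1262, so p = 2535/7 ≈ 362.1429 and q = 3841/7 ≈ 548.7143.
New expenditure = 362.1429 × 548.7143 = 198712.96.

198712.96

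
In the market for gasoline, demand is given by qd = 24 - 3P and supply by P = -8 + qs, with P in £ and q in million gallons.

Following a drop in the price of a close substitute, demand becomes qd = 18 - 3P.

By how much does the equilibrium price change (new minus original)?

Initially, 24 - 3P = P + 8, so 16 = 4P and P = 4, q = 12.
With the change applied: demand qd = 18 - 3P, supply qs = P + 8.
Setting them equal: 18 - 3P = P + 8 → 10 = 4P, so P = 2.5 and q = 10.5.
ΔP = 2.5 − 4 = -1.5.

-1.5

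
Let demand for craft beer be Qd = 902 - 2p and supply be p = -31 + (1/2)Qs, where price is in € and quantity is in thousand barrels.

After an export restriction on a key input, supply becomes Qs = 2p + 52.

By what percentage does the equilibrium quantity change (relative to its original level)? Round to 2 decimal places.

-1.04

Solve the original market: 902 - 2p = 2p + 62, hence p = 210 and Q = 482.
With the change applied: demand Qd = 902 - 2p, supply Qs = 2p + 52.
New equilibrium: 902 - 2p = 2p + 52 ⇒ 850 = 4p ⇒ p = 212.5, Q = 477.
%ΔQ = (477 − 482) / 482 × 100 = -1.04%.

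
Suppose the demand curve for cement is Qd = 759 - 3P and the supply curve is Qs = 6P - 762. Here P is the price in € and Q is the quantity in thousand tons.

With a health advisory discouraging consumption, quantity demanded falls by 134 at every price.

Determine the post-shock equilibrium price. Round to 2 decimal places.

Solve the original market: 759 - 3P = 6P - 762, hence P = 169 and Q = 252.
The new curves are Qd = 625 - 3P (demand) and Qs = 6P - 762 (supply).
Clearing the new market: 625 - 3P = 6P - 762, so P = 1387/9 ≈ 154.1111 and Q = 488/3 ≈ 162.6667.

154.11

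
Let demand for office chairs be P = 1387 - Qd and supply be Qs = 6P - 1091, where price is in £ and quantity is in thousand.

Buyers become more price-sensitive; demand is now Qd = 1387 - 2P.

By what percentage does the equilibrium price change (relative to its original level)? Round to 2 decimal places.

Original equilibrium: 1387 - P = 6P - 1091 gives 2478 = 7P, so P = 354 and Q = 1033.
After the shift, demand is Qd = 1387 - 2P and supply is Qs = 6P - 1091.
Equate the new curves: 1387 - 2P = 6P - 1091, giving 2478 = 8P, P = 309.75, Q = 767.5.
%ΔP = (309.75 − 354) / 354 × 100 = -12.50%.

-12.50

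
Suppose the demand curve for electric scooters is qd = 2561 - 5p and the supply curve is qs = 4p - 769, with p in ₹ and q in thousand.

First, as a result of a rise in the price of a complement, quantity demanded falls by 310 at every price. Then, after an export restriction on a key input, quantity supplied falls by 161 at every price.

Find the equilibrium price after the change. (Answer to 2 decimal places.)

Initially, 2561 - 5p = 4p - 769, so 3330 = 9p and p = 370, q = 711.
The shock moves the curves to qd = 2251 - 5p and qs = 4p - 930.
Equate the new curves: 2251 - 5p = 4p - 930, giving 3181 = 9p, p = 3181/9 ≈ 353.4444, q = 4354/9 ≈ 483.7778.

353.44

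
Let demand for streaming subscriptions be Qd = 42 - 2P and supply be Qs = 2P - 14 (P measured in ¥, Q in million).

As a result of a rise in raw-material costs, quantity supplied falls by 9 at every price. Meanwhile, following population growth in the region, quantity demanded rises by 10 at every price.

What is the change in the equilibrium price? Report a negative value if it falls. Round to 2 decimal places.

+4.75

Initially, 42 - 2P = 2P - 14, so 56 = 4P and P = 14, Q = 14.
The new curves are Qd = 52 - 2P (demand) and Qs = 2P - 23 (supply).
Setting them equal: 52 - 2P = 2P - 23 → 75 = 4P, so P = 18.75 and Q = 14.5.
ΔP = 18.75 − 14 = +4.75.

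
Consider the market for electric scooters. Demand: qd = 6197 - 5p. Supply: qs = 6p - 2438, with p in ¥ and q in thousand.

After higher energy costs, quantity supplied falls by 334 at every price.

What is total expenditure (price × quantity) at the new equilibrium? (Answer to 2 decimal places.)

Solve the original market: 6197 - 5p = 6p - 2438, hence p = 785 and q = 2272.
The new curves are qd = 6197 - 5p (demand) and qs = 6p - 2772 (supply).
New equilibrium: 6197 - 5p = 6p - 2772 ⇒ 8969 = 11p ⇒ p = 8969/11 ≈ 815.3636, q = 23322/11 ≈ 2120.1818.
New expenditure = 815.3636 × 2120.1818 = 1728719.16.

1728719.16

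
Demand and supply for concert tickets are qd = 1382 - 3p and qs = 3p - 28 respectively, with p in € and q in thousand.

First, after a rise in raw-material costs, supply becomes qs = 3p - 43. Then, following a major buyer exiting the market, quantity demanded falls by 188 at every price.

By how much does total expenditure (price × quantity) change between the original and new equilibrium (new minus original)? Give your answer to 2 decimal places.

-40446.08

Before the shock: 1382 - 3p = 3p - 28 ⇒ 1410 = 6p ⇒ p = 235, q = 677.
The new curves are qd = 1194 - 3p (demand) and qs = 3p - 43 (supply).
New equilibrium: 1194 - 3p = 3p - 43 ⇒ 1237 = 6p ⇒ p = 1237/6 ≈ 206.1667, q = 575.5.
Expenditure moves from 235×677 = 159095 to 206.1667×575.5 = 118648.9167; change = -40446.08.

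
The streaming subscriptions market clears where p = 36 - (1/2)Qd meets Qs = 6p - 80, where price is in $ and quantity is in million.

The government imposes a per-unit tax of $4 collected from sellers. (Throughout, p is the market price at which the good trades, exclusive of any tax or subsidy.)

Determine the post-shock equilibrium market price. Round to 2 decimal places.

22.00

Before the shock: 72 - 2p = 6p - 80 ⇒ 152 = 8p ⇒ p = 19, Q = 34.
Since sellers keep the price net of the tax, the effective supply curve becomes Qs = 6p - 104.
Clearing the new market: 72 - 2p = 6p - 104, so p = 22 and Q = 28.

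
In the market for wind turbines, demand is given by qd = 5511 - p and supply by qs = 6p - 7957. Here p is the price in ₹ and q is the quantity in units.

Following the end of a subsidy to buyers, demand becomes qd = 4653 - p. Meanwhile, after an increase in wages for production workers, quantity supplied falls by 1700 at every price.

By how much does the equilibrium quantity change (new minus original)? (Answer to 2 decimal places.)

Initially, 5511 - p = 6p - 7957, so 13468 = 7p and p = 1924, q = 3587.
The shock moves the curves to qd = 4653 - p and qs = 6p - 9657.
Setting them equal: 4653 - p = 6p - 9657 → 14310 = 7p, so p = 14310/7 ≈ 2044.2857 and q = 18261/7 ≈ 2608.7143.
Δq = 2608.7143 − 3587 = -978.29.

-978.29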